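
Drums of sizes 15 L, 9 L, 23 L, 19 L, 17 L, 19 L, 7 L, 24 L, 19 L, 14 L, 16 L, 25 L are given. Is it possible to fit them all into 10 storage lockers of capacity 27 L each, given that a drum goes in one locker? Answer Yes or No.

A valid assignment using 10 storage lockers:
  locker 1: 25 = 25
  locker 2: 24 = 24
  locker 3: 23 = 23
  locker 4: 19 + 7 = 26
  locker 5: 19 = 19
  locker 6: 19 = 19
  locker 7: 17 + 9 = 26
  locker 8: 16 = 16
  locker 9: 15 = 15
  locker 10: 14 = 14
Every load is within 27 L, so 10 storage lockers suffice.

Yes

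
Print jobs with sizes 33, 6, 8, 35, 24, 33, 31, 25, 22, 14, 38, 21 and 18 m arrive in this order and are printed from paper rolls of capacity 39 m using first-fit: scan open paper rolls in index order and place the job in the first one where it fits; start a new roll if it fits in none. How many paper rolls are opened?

9

  33 → roll 1 (new)  [load 33/39]
  6 → roll 1  [load 39/39]
  8 → roll 2 (new)  [load 8/39]
  35 → roll 3 (new)  [load 35/39]
  24 → roll 2  [load 32/39]
  33 → roll 4 (new)  [load 33/39]
  31 → roll 5 (new)  [load 31/39]
  25 → roll 6 (new)  [load 25/39]
  22 → roll 7 (new)  [load 22/39]
  14 → roll 6  [load 39/39]
  38 → roll 8 (new)  [load 38/39]
  21 → roll 9 (new)  [load 21/39]
  18 → roll 9  [load 39/39]
9 paper rolls opened.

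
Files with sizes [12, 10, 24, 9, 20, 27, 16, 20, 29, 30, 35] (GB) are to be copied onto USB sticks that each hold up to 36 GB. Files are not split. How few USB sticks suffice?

7

Total = 35 + 30 + 29 + 27 + 24 + 20 + 20 + 16 + 12 + 10 + 9 = 232 GB.
Lower bound: ⌈232/36⌉ = 7 USB sticks.
A packing using 7 USB sticks:
  USB stick 1: 35 = 35
  USB stick 2: 30 = 30
  USB stick 3: 29 = 29
  USB stick 4: 27 + 9 = 36
  USB stick 5: 24 + 12 = 36
  USB stick 6: 20 + 16 = 36
  USB stick 7: 20 + 10 = 30
This matches the lower bound, so 7 is optimal.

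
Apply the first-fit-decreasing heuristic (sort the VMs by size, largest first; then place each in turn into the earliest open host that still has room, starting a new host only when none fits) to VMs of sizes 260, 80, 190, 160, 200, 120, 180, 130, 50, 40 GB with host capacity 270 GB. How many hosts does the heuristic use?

6

Sorted descending: 260, 200, 190, 180, 160, 130, 120, 80, 50, 40.
  260 → host 1 (new)  [load 260/270]
  200 → host 2 (new)  [load 200/270]
  190 → host 3 (new)  [load 190/270]
  180 → host 4 (new)  [load 180/270]
  160 → host 5 (new)  [load 160/270]
  130 → host 6 (new)  [load 130/270]
  120 → host 6  [load 250/270]
  80 → host 3  [load 270/270]
  50 → host 2  [load 250/270]
  40 → host 4  [load 220/270]
6 hosts opened.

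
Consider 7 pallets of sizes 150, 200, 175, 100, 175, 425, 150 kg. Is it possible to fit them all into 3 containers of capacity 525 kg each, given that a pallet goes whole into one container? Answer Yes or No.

A valid assignment using 3 containers:
  container 1: 425 + 100 = 525
  container 2: 200 + 175 + 150 = 525
  container 3: 175 + 150 = 325
Every load is within 525 kg, so 3 containers suffice.

Yes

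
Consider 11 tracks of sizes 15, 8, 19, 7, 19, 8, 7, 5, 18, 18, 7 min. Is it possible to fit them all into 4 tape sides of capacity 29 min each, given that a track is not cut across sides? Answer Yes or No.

Total = 131 min; ⌈131/29⌉ = 5.
At least 5 tape sides are required, but only 4 are allowed.

No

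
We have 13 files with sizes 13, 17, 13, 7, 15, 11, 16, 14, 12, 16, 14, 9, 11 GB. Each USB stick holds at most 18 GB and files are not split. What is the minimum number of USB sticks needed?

12

Total = 17 + 16 + 16 + 15 + 14 + 14 + 13 + 13 + 12 + 11 + 11 + 9 + 7 = 168 GB.
Lower bound: ⌈168/18⌉ = 10 USB sticks.
Also, 11 files each exceed 9 GB, and no two of those can share a USB stick, so at least 11 USB sticks are needed.
A packing using 12 USB sticks:
  USB stick 1: 17 = 17
  USB stick 2: 16 = 16
  USB stick 3: 16 = 16
  USB stick 4: 15 = 15
  USB stick 5: 14 = 14
  USB stick 6: 14 = 14
  USB stick 7: 13 = 13
  USB stick 8: 13 = 13
  USB stick 9: 12 = 12
  USB stick 10: 11 + 7 = 18
  USB stick 11: 11 = 11
  USB stick 12: 9 = 9
No arrangement into 11 USB sticks stays within capacity, so 12 is optimal.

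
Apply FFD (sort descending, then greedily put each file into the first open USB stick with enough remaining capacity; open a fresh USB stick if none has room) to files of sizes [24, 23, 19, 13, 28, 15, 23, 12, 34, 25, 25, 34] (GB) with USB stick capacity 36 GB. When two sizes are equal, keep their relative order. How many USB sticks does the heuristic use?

Sorted descending: 34, 34, 28, 25, 25, 24, 23, 23, 19, 15, 13, 12.
  34 → USB stick 1 (new)  [load 34/36]
  34 → USB stick 2 (new)  [load 34/36]
  28 → USB stick 3 (new)  [load 28/36]
  25 → USB stick 4 (new)  [load 25/36]
  25 → USB stick 5 (new)  [load 25/36]
  24 → USB stick 6 (new)  [load 24/36]
  23 → USB stick 7 (new)  [load 23/36]
  23 → USB stick 8 (new)  [load 23/36]
  19 → USB stick 9 (new)  [load 19/36]
  15 → USB stick 9  [load 34/36]
  13 → USB stick 7  [load 36/36]
  12 → USB stick 6  [load 36/36]
9 USB sticks opened.

9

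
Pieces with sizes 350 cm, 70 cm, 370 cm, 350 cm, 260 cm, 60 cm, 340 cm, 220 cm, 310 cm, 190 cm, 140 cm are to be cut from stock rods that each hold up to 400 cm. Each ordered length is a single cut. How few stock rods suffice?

8

Total = 370 + 350 + 350 + 340 + 310 + 260 + 220 + 190 + 140 + 70 + 60 = 2660 cm.
Lower bound: ⌈2660/400⌉ = 7 stock rods.
A packing using 8 stock rods:
  stock rod 1: 370 = 370
  stock rod 2: 350 = 350
  stock rod 3: 350 = 350
  stock rod 4: 340 + 60 = 400
  stock rod 5: 310 + 70 = 380
  stock rod 6: 260 + 140 = 400
  stock rod 7: 220 = 220
  stock rod 8: 190 = 190
No arrangement into 7 stock rods stays within capacity, so 8 is optimal.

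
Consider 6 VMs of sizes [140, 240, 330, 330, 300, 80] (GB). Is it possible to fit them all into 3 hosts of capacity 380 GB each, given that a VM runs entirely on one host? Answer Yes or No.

Total = 1420 GB; ⌈1420/380⌉ = 4.
At least 4 hosts are required, but only 3 are allowed.

No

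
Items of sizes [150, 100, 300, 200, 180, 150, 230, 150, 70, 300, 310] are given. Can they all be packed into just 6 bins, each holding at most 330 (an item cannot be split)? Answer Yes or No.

No

Total = 2140; ⌈2140/330⌉ = 7.
At least 7 bins are required, but only 6 are allowed.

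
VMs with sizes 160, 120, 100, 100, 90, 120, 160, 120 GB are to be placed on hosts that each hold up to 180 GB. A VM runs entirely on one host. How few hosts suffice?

8

Total = 160 + 160 + 120 + 120 + 120 + 100 + 100 + 90 = 970 GB.
Lower bound: ⌈970/180⌉ = 6 hosts.
Also, 7 VMs each exceed 90 GB, and no two of those can share a host, so at least 7 hosts are needed.
A packing using 8 hosts:
  host 1: 160 = 160
  host 2: 160 = 160
  host 3: 120 = 120
  host 4: 120 = 120
  host 5: 120 = 120
  host 6: 100 = 100
  host 7: 100 = 100
  host 8: 90 = 90
No arrangement into 7 hosts stays within capacity, so 8 is optimal.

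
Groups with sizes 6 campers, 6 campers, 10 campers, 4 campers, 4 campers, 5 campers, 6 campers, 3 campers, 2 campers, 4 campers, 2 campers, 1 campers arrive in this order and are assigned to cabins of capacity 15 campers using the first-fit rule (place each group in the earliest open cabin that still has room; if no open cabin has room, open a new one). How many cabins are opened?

4

  6 → cabin 1 (new)  [load 6/15]
  6 → cabin 1  [load 12/15]
  10 → cabin 2 (new)  [load 10/15]
  4 → cabin 2  [load 14/15]
  4 → cabin 3 (new)  [load 4/15]
  5 → cabin 3  [load 9/15]
  6 → cabin 3  [load 15/15]
  3 → cabin 1  [load 15/15]
  2 → cabin 4 (new)  [load 2/15]
  4 → cabin 4  [load 6/15]
  2 → cabin 4  [load 8/15]
  1 → cabin 2  [load 15/15]
4 cabins opened.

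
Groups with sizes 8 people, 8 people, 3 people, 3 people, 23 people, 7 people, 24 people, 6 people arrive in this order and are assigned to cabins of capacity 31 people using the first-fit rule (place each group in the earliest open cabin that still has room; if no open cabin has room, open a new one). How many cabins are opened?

3

  8 → cabin 1 (new)  [load 8/31]
  8 → cabin 1  [load 16/31]
  3 → cabin 1  [load 19/31]
  3 → cabin 1  [load 22/31]
  23 → cabin 2 (new)  [load 23/31]
  7 → cabin 1  [load 29/31]
  24 → cabin 3 (new)  [load 24/31]
  6 → cabin 2  [load 29/31]
3 cabins opened.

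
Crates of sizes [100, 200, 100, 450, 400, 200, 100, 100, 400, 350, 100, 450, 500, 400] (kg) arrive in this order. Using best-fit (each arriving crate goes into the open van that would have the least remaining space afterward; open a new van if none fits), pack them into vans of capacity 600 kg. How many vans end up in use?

8

  100 → van 1 (new)  [load 100/600]
  200 → van 1  [load 300/600]
  100 → van 1  [load 400/600]
  450 → van 2 (new)  [load 450/600]
  400 → van 3 (new)  [load 400/600]
  200 → van 1  [load 600/600]
  100 → van 2  [load 550/600]
  100 → van 3  [load 500/600]
  400 → van 4 (new)  [load 400/600]
  350 → van 5 (new)  [load 350/600]
  100 → van 3  [load 600/600]
  450 → van 6 (new)  [load 450/600]
  500 → van 7 (new)  [load 500/600]
  400 → van 8 (new)  [load 400/600]
8 vans opened.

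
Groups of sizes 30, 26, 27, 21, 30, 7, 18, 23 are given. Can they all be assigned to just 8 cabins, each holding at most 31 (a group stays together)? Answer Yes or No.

A valid assignment using 7 cabins:
  cabin 1: 30 = 30
  cabin 2: 30 = 30
  cabin 3: 27 = 27
  cabin 4: 26 = 26
  cabin 5: 23 + 7 = 30
  cabin 6: 21 = 21
  cabin 7: 18 = 18
That uses only 7 ≤ 8, so 8 cabins are enough.

Yes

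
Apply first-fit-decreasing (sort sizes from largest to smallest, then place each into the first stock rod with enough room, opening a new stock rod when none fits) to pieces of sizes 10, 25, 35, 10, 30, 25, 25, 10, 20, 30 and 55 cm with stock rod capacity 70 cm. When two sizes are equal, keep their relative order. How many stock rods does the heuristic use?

Sorted descending: 55, 35, 30, 30, 25, 25, 25, 20, 10, 10, 10.
  55 → stock rod 1 (new)  [load 55/70]
  35 → stock rod 2 (new)  [load 35/70]
  30 → stock rod 2  [load 65/70]
  30 → stock rod 3 (new)  [load 30/70]
  25 → stock rod 3  [load 55/70]
  25 → stock rod 4 (new)  [load 25/70]
  25 → stock rod 4  [load 50/70]
  20 → stock rod 4  [load 70/70]
  10 → stock rod 1  [load 65/70]
  10 → stock rod 3  [load 65/70]
  10 → stock rod 5 (new)  [load 10/70]
5 stock rods opened.

5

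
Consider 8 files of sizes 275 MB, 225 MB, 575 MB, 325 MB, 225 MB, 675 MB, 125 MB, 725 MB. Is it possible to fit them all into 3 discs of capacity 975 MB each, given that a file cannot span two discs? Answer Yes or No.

No

Total = 3150 MB; ⌈3150/975⌉ = 4.
At least 4 discs are required, but only 3 are allowed.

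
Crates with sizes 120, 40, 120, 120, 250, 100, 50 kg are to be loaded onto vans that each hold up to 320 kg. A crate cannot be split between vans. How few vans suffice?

3

Total = 250 + 120 + 120 + 120 + 100 + 50 + 40 = 800 kg.
Lower bound: ⌈800/320⌉ = 3 vans.
A packing using 3 vans:
  van 1: 250 + 50 = 300
  van 2: 120 + 120 + 40 = 280
  van 3: 120 + 100 = 220
This matches the lower bound, so 3 is optimal.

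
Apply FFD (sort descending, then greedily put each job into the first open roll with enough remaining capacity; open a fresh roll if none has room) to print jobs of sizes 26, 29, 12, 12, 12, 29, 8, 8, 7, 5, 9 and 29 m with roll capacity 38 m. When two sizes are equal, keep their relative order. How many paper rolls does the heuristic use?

5

Sorted descending: 29, 29, 29, 26, 12, 12, 12, 9, 8, 8, 7, 5.
  29 → roll 1 (new)  [load 29/38]
  29 → roll 2 (new)  [load 29/38]
  29 → roll 3 (new)  [load 29/38]
  26 → roll 4 (new)  [load 26/38]
  12 → roll 4  [load 38/38]
  12 → roll 5 (new)  [load 12/38]
  12 → roll 5  [load 24/38]
  9 → roll 1  [load 38/38]
  8 → roll 2  [load 37/38]
  8 → roll 3  [load 37/38]
  7 → roll 5  [load 31/38]
  5 → roll 5  [load 36/38]
5 paper rolls opened.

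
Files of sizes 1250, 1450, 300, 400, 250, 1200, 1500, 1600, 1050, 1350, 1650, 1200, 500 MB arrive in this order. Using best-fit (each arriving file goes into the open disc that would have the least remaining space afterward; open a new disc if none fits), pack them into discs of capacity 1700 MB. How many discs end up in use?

9

  1250 → disc 1 (new)  [load 1250/1700]
  1450 → disc 2 (new)  [load 1450/1700]
  300 → disc 1  [load 1550/1700]
  400 → disc 3 (new)  [load 400/1700]
  250 → disc 2  [load 1700/1700]
  1200 → disc 3  [load 1600/1700]
  1500 → disc 4 (new)  [load 1500/1700]
  1600 → disc 5 (new)  [load 1600/1700]
  1050 → disc 6 (new)  [load 1050/1700]
  1350 → disc 7 (new)  [load 1350/1700]
  1650 → disc 8 (new)  [load 1650/1700]
  1200 → disc 9 (new)  [load 1200/1700]
  500 → disc 9  [load 1700/1700]
9 discs opened.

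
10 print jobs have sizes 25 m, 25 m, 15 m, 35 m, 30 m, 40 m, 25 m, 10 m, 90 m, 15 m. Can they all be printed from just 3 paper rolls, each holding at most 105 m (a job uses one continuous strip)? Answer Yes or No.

Yes

A valid assignment using 3 paper rolls:
  roll 1: 90 + 15 = 105
  roll 2: 40 + 35 + 30 = 105
  roll 3: 25 + 25 + 25 + 15 + 10 = 100
Every load is within 105 m, so 3 paper rolls suffice.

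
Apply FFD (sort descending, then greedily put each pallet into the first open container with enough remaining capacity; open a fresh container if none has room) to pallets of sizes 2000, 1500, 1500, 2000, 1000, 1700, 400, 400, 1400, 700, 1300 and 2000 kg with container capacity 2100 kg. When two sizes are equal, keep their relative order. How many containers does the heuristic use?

9

Sorted descending: 2000, 2000, 2000, 1700, 1500, 1500, 1400, 1300, 1000, 700, 400, 400.
  2000 → container 1 (new)  [load 2000/2100]
  2000 → container 2 (new)  [load 2000/2100]
  2000 → container 3 (new)  [load 2000/2100]
  1700 → container 4 (new)  [load 1700/2100]
  1500 → container 5 (new)  [load 1500/2100]
  1500 → container 6 (new)  [load 1500/2100]
  1400 → container 7 (new)  [load 1400/2100]
  1300 → container 8 (new)  [load 1300/2100]
  1000 → container 9 (new)  [load 1000/2100]
  700 → container 7  [load 2100/2100]
  400 → container 4  [load 2100/2100]
  400 → container 5  [load 1900/2100]
9 containers opened.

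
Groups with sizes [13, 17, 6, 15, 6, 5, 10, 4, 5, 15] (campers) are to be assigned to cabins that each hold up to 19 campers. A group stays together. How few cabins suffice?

6

Total = 17 + 15 + 15 + 13 + 10 + 6 + 6 + 5 + 5 + 4 = 96 campers.
Lower bound: ⌈96/19⌉ = 6 cabins.
A packing using 6 cabins:
  cabin 1: 17 = 17
  cabin 2: 15 + 4 = 19
  cabin 3: 15 = 15
  cabin 4: 13 + 6 = 19
  cabin 5: 10 + 6 = 16
  cabin 6: 5 + 5 = 10
This matches the lower bound, so 6 is optimal.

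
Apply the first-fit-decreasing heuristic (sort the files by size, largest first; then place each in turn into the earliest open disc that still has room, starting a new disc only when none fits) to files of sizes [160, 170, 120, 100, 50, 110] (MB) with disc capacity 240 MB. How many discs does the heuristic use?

Sorted descending: 170, 160, 120, 110, 100, 50.
  170 → disc 1 (new)  [load 170/240]
  160 → disc 2 (new)  [load 160/240]
  120 → disc 3 (new)  [load 120/240]
  110 → disc 3  [load 230/240]
  100 → disc 4 (new)  [load 100/240]
  50 → disc 1  [load 220/240]
4 discs opened.

4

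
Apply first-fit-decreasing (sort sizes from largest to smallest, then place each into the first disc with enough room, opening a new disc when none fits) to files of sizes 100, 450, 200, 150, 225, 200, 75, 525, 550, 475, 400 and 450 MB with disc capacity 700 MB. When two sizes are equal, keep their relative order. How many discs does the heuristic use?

Sorted descending: 550, 525, 475, 450, 450, 400, 225, 200, 200, 150, 100, 75.
  550 → disc 1 (new)  [load 550/700]
  525 → disc 2 (new)  [load 525/700]
  475 → disc 3 (new)  [load 475/700]
  450 → disc 4 (new)  [load 450/700]
  450 → disc 5 (new)  [load 450/700]
  400 → disc 6 (new)  [load 400/700]
  225 → disc 3  [load 700/700]
  200 → disc 4  [load 650/700]
  200 → disc 5  [load 650/700]
  150 → disc 1  [load 700/700]
  100 → disc 2  [load 625/700]
  75 → disc 2  [load 700/700]
6 discs opened.

6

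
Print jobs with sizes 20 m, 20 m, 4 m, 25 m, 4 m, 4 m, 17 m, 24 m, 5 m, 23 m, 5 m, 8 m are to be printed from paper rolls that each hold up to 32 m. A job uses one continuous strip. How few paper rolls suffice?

6

Total = 25 + 24 + 23 + 20 + 20 + 17 + 8 + 5 + 5 + 4 + 4 + 4 = 159 m.
Lower bound: ⌈159/32⌉ = 5 paper rolls.
Also, 6 print jobs each exceed 16 m, and no two of those can share a roll, so at least 6 paper rolls are needed.
A packing using 6 paper rolls:
  roll 1: 25 + 5 = 30
  roll 2: 24 + 8 = 32
  roll 3: 23 + 5 + 4 = 32
  roll 4: 20 + 4 + 4 = 28
  roll 5: 20 = 20
  roll 6: 17 = 17
This matches the lower bound, so 6 is optimal.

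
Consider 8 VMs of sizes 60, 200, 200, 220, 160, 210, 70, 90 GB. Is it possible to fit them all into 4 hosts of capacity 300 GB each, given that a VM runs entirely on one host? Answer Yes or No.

Total = 1210 GB; ⌈1210/300⌉ = 5.
At least 5 hosts are required, but only 4 are allowed.

No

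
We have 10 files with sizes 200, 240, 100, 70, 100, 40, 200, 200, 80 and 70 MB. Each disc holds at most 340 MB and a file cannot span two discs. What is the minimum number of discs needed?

4

Total = 240 + 200 + 200 + 200 + 100 + 100 + 80 + 70 + 70 + 40 = 1300 MB.
Lower bound: ⌈1300/340⌉ = 4 discs.
A packing using 4 discs:
  disc 1: 240 + 100 = 340
  disc 2: 200 + 100 + 40 = 340
  disc 3: 200 + 80 = 280
  disc 4: 200 + 70 + 70 = 340
This matches the lower bound, so 4 is optimal.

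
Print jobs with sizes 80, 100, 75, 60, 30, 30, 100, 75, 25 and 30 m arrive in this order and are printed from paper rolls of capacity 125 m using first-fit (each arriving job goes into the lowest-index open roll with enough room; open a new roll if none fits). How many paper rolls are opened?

  80 → roll 1 (new)  [load 80/125]
  100 → roll 2 (new)  [load 100/125]
  75 → roll 3 (new)  [load 75/125]
  60 → roll 4 (new)  [load 60/125]
  30 → roll 1  [load 110/125]
  30 → roll 3  [load 105/125]
  100 → roll 5 (new)  [load 100/125]
  75 → roll 6 (new)  [load 75/125]
  25 → roll 2  [load 125/125]
  30 → roll 4  [load 90/125]
6 paper rolls opened.

6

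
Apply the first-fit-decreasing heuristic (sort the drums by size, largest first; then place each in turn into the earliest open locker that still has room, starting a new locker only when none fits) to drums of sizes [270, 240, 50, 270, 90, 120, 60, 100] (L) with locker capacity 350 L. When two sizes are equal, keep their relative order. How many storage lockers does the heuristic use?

4

Sorted descending: 270, 270, 240, 120, 100, 90, 60, 50.
  270 → locker 1 (new)  [load 270/350]
  270 → locker 2 (new)  [load 270/350]
  240 → locker 3 (new)  [load 240/350]
  120 → locker 4 (new)  [load 120/350]
  100 → locker 3  [load 340/350]
  90 → locker 4  [load 210/350]
  60 → locker 1  [load 330/350]
  50 → locker 2  [load 320/350]
4 storage lockers opened.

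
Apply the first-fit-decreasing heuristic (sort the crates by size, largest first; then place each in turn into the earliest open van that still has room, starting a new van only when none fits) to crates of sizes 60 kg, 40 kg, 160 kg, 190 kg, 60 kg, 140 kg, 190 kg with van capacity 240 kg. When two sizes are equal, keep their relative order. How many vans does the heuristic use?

4

Sorted descending: 190, 190, 160, 140, 60, 60, 40.
  190 → van 1 (new)  [load 190/240]
  190 → van 2 (new)  [load 190/240]
  160 → van 3 (new)  [load 160/240]
  140 → van 4 (new)  [load 140/240]
  60 → van 3  [load 220/240]
  60 → van 4  [load 200/240]
  40 → van 1  [load 230/240]
4 vans opened.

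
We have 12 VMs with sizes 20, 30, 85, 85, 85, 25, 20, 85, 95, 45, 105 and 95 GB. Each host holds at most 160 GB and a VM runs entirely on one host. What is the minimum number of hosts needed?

7

Total = 105 + 95 + 95 + 85 + 85 + 85 + 85 + 45 + 30 + 25 + 20 + 20 = 775 GB.
Lower bound: ⌈775/160⌉ = 5 hosts.
Also, 7 VMs each exceed 80 GB, and no two of those can share a host, so at least 7 hosts are needed.
A packing using 7 hosts:
  host 1: 105 + 45 = 150
  host 2: 95 + 30 + 25 = 150
  host 3: 95 + 20 + 20 = 135
  host 4: 85 = 85
  host 5: 85 = 85
  host 6: 85 = 85
  host 7: 85 = 85
This matches the lower bound, so 7 is optimal.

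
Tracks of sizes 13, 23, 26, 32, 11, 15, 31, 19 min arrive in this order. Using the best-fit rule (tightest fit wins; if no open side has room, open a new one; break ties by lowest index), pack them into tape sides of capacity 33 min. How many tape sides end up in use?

  13 → side 1 (new)  [load 13/33]
  23 → side 2 (new)  [load 23/33]
  26 → side 3 (new)  [load 26/33]
  32 → side 4 (new)  [load 32/33]
  11 → side 1  [load 24/33]
  15 → side 5 (new)  [load 15/33]
  31 → side 6 (new)  [load 31/33]
  19 → side 7 (new)  [load 19/33]
7 tape sides opened.

7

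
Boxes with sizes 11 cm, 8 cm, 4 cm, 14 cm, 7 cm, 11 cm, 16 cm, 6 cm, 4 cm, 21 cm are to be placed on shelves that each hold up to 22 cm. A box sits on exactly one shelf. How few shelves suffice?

Total = 21 + 16 + 14 + 11 + 11 + 8 + 7 + 6 + 4 + 4 = 102 cm.
Lower bound: ⌈102/22⌉ = 5 shelves.
A packing using 5 shelves:
  shelf 1: 21 = 21
  shelf 2: 16 + 6 = 22
  shelf 3: 14 + 8 = 22
  shelf 4: 11 + 11 = 22
  shelf 5: 7 + 4 + 4 = 15
This matches the lower bound, so 5 is optimal.

5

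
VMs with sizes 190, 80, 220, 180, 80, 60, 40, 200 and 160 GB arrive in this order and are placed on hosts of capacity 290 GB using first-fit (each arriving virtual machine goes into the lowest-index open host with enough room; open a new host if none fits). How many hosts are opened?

5

  190 → host 1 (new)  [load 190/290]
  80 → host 1  [load 270/290]
  220 → host 2 (new)  [load 220/290]
  180 → host 3 (new)  [load 180/290]
  80 → host 3  [load 260/290]
  60 → host 2  [load 280/290]
  40 → host 4 (new)  [load 40/290]
  200 → host 4  [load 240/290]
  160 → host 5 (new)  [load 160/290]
5 hosts opened.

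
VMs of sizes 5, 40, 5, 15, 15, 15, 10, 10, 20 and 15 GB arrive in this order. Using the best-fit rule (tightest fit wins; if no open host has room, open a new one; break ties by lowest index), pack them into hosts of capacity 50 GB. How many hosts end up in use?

4

  5 → host 1 (new)  [load 5/50]
  40 → host 1  [load 45/50]
  5 → host 1  [load 50/50]
  15 → host 2 (new)  [load 15/50]
  15 → host 2  [load 30/50]
  15 → host 2  [load 45/50]
  10 → host 3 (new)  [load 10/50]
  10 → host 3  [load 20/50]
  20 → host 3  [load 40/50]
  15 → host 4 (new)  [load 15/50]
4 hosts opened.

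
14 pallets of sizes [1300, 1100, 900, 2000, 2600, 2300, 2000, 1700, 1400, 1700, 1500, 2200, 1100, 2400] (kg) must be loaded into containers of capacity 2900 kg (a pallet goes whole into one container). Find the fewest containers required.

10

Total = 2600 + 2400 + 2300 + 2200 + 2000 + 2000 + 1700 + 1700 + 1500 + 1400 + 1300 + 1100 + 1100 + 900 = 24200 kg.
Lower bound: ⌈24200/2900⌉ = 9 containers.
A packing using 10 containers:
  container 1: 2600 = 2600
  container 2: 2400 = 2400
  container 3: 2300 = 2300
  container 4: 2200 = 2200
  container 5: 2000 + 900 = 2900
  container 6: 2000 = 2000
  container 7: 1700 + 1100 = 2800
  container 8: 1700 + 1100 = 2800
  container 9: 1500 + 1400 = 2900
  container 10: 1300 = 1300
No arrangement into 9 containers stays within capacity, so 10 is optimal.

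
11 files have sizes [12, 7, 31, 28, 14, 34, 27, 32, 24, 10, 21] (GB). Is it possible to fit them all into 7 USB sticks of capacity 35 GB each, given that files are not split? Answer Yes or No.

Total = 240 GB; ⌈240/35⌉ = 7.
The bound of 7 does not rule out 7, but exhaustive search shows no assignment into 7 USB sticks of capacity 35 GB exists — the minimum is 8.

No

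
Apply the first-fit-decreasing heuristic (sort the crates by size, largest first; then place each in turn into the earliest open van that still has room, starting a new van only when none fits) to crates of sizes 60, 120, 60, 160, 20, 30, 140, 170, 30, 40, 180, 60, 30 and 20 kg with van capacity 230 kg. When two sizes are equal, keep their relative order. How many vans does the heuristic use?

5

Sorted descending: 180, 170, 160, 140, 120, 60, 60, 60, 40, 30, 30, 30, 20, 20.
  180 → van 1 (new)  [load 180/230]
  170 → van 2 (new)  [load 170/230]
  160 → van 3 (new)  [load 160/230]
  140 → van 4 (new)  [load 140/230]
  120 → van 5 (new)  [load 120/230]
  60 → van 2  [load 230/230]
  60 → van 3  [load 220/230]
  60 → van 4  [load 200/230]
  40 → van 1  [load 220/230]
  30 → van 4  [load 230/230]
  30 → van 5  [load 150/230]
  30 → van 5  [load 180/230]
  20 → van 5  [load 200/230]
  20 → van 5  [load 220/230]
5 vans opened.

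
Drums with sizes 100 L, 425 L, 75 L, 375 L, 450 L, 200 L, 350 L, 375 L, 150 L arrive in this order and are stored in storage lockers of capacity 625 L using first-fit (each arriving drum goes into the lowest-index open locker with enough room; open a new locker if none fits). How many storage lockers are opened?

5

  100 → locker 1 (new)  [load 100/625]
  425 → locker 1  [load 525/625]
  75 → locker 1  [load 600/625]
  375 → locker 2 (new)  [load 375/625]
  450 → locker 3 (new)  [load 450/625]
  200 → locker 2  [load 575/625]
  350 → locker 4 (new)  [load 350/625]
  375 → locker 5 (new)  [load 375/625]
  150 → locker 3  [load 600/625]
5 storage lockers opened.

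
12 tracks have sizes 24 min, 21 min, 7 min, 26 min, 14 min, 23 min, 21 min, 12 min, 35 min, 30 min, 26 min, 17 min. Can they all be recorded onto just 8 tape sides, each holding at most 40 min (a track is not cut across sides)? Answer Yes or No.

Yes

A valid assignment using 8 tape sides:
  side 1: 35 = 35
  side 2: 30 + 7 = 37
  side 3: 26 + 14 = 40
  side 4: 26 + 12 = 38
  side 5: 24 = 24
  side 6: 23 + 17 = 40
  side 7: 21 = 21
  side 8: 21 = 21
Every load is within 40 min, so 8 tape sides suffice.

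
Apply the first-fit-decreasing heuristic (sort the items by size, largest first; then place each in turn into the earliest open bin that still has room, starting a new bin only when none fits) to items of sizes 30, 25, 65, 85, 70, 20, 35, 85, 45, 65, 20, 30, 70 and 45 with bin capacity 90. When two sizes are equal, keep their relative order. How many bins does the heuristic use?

9

Sorted descending: 85, 85, 70, 70, 65, 65, 45, 45, 35, 30, 30, 25, 20, 20.
  85 → bin 1 (new)  [load 85/90]
  85 → bin 2 (new)  [load 85/90]
  70 → bin 3 (new)  [load 70/90]
  70 → bin 4 (new)  [load 70/90]
  65 → bin 5 (new)  [load 65/90]
  65 → bin 6 (new)  [load 65/90]
  45 → bin 7 (new)  [load 45/90]
  45 → bin 7  [load 90/90]
  35 → bin 8 (new)  [load 35/90]
  30 → bin 8  [load 65/90]
  30 → bin 9 (new)  [load 30/90]
  25 → bin 5  [load 90/90]
  20 → bin 3  [load 90/90]
  20 → bin 4  [load 90/90]
9 bins opened.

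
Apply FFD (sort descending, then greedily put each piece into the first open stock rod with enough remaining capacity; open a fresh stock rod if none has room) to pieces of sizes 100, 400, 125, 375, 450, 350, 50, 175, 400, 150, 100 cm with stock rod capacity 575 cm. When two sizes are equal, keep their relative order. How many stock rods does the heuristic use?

5

Sorted descending: 450, 400, 400, 375, 350, 175, 150, 125, 100, 100, 50.
  450 → stock rod 1 (new)  [load 450/575]
  400 → stock rod 2 (new)  [load 400/575]
  400 → stock rod 3 (new)  [load 400/575]
  375 → stock rod 4 (new)  [load 375/575]
  350 → stock rod 5 (new)  [load 350/575]
  175 → stock rod 2  [load 575/575]
  150 → stock rod 3  [load 550/575]
  125 → stock rod 1  [load 575/575]
  100 → stock rod 4  [load 475/575]
  100 → stock rod 4  [load 575/575]
  50 → stock rod 5  [load 400/575]
5 stock rods opened.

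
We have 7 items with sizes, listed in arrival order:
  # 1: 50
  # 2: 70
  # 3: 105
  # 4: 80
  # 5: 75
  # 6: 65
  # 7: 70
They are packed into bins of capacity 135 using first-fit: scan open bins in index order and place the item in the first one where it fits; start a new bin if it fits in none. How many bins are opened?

5

  50 → bin 1 (new)  [load 50/135]
  70 → bin 1  [load 120/135]
  105 → bin 2 (new)  [load 105/135]
  80 → bin 3 (new)  [load 80/135]
  75 → bin 4 (new)  [load 75/135]
  65 → bin 5 (new)  [load 65/135]
  70 → bin 5  [load 135/135]
5 bins opened.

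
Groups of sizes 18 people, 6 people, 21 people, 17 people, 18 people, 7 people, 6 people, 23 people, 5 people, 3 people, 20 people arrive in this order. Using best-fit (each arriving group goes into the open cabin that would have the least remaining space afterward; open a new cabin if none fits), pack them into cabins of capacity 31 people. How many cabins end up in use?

  18 → cabin 1 (new)  [load 18/31]
  6 → cabin 1  [load 24/31]
  21 → cabin 2 (new)  [load 21/31]
  17 → cabin 3 (new)  [load 17/31]
  18 → cabin 4 (new)  [load 18/31]
  7 → cabin 1  [load 31/31]
  6 → cabin 2  [load 27/31]
  23 → cabin 5 (new)  [load 23/31]
  5 → cabin 5  [load 28/31]
  3 → cabin 5  [load 31/31]
  20 → cabin 6 (new)  [load 20/31]
6 cabins opened.

6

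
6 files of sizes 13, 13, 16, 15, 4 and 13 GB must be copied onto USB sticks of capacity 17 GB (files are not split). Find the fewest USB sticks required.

5

Total = 16 + 15 + 13 + 13 + 13 + 4 = 74 GB.
Lower bound: ⌈74/17⌉ = 5 USB sticks.
A packing using 5 USB sticks:
  USB stick 1: 16 = 16
  USB stick 2: 15 = 15
  USB stick 3: 13 + 4 = 17
  USB stick 4: 13 = 13
  USB stick 5: 13 = 13
This matches the lower bound, so 5 is optimal.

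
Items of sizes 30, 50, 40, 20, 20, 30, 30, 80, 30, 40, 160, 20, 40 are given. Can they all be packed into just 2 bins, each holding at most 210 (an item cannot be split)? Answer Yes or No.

Total = 590; ⌈590/210⌉ = 3.
At least 3 bins are required, but only 2 are allowed.

No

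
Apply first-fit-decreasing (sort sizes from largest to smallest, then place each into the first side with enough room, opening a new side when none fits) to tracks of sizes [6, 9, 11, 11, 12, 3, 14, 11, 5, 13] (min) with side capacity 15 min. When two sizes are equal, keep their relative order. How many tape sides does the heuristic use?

8

Sorted descending: 14, 13, 12, 11, 11, 11, 9, 6, 5, 3.
  14 → side 1 (new)  [load 14/15]
  13 → side 2 (new)  [load 13/15]
  12 → side 3 (new)  [load 12/15]
  11 → side 4 (new)  [load 11/15]
  11 → side 5 (new)  [load 11/15]
  11 → side 6 (new)  [load 11/15]
  9 → side 7 (new)  [load 9/15]
  6 → side 7  [load 15/15]
  5 → side 8 (new)  [load 5/15]
  3 → side 3  [load 15/15]
8 tape sides opened.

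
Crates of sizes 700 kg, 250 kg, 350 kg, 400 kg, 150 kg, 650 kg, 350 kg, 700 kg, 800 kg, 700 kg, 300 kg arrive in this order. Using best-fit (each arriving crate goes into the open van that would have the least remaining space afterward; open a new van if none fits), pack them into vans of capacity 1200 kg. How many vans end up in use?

6

  700 → van 1 (new)  [load 700/1200]
  250 → van 1  [load 950/1200]
  350 → van 2 (new)  [load 350/1200]
  400 → van 2  [load 750/1200]
  150 → van 1  [load 1100/1200]
  650 → van 3 (new)  [load 650/1200]
  350 → van 2  [load 1100/1200]
  700 → van 4 (new)  [load 700/1200]
  800 → van 5 (new)  [load 800/1200]
  700 → van 6 (new)  [load 700/1200]
  300 → van 5  [load 1100/1200]
6 vans opened.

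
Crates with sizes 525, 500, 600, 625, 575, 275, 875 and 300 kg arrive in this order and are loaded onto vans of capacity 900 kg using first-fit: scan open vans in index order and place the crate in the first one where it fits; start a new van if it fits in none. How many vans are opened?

6

  525 → van 1 (new)  [load 525/900]
  500 → van 2 (new)  [load 500/900]
  600 → van 3 (new)  [load 600/900]
  625 → van 4 (new)  [load 625/900]
  575 → van 5 (new)  [load 575/900]
  275 → van 1  [load 800/900]
  875 → van 6 (new)  [load 875/900]
  300 → van 2  [load 800/900]
6 vans opened.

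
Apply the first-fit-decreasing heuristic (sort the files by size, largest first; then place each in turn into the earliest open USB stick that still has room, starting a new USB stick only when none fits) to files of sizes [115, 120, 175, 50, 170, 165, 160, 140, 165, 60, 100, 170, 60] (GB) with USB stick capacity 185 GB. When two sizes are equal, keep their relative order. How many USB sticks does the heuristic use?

Sorted descending: 175, 170, 170, 165, 165, 160, 140, 120, 115, 100, 60, 60, 50.
  175 → USB stick 1 (new)  [load 175/185]
  170 → USB stick 2 (new)  [load 170/185]
  170 → USB stick 3 (new)  [load 170/185]
  165 → USB stick 4 (new)  [load 165/185]
  165 → USB stick 5 (new)  [load 165/185]
  160 → USB stick 6 (new)  [load 160/185]
  140 → USB stick 7 (new)  [load 140/185]
  120 → USB stick 8 (new)  [load 120/185]
  115 → USB stick 9 (new)  [load 115/185]
  100 → USB stick 10 (new)  [load 100/185]
  60 → USB stick 8  [load 180/185]
  60 → USB stick 9  [load 175/185]
  50 → USB stick 10  [load 150/185]
10 USB sticks opened.

10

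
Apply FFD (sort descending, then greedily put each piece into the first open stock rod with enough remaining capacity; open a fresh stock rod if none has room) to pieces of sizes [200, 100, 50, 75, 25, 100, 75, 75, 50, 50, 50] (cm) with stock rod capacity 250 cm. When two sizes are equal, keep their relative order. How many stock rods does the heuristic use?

4

Sorted descending: 200, 100, 100, 75, 75, 75, 50, 50, 50, 50, 25.
  200 → stock rod 1 (new)  [load 200/250]
  100 → stock rod 2 (new)  [load 100/250]
  100 → stock rod 2  [load 200/250]
  75 → stock rod 3 (new)  [load 75/250]
  75 → stock rod 3  [load 150/250]
  75 → stock rod 3  [load 225/250]
  50 → stock rod 1  [load 250/250]
  50 → stock rod 2  [load 250/250]
  50 → stock rod 4 (new)  [load 50/250]
  50 → stock rod 4  [load 100/250]
  25 → stock rod 3  [load 250/250]
4 stock rods opened.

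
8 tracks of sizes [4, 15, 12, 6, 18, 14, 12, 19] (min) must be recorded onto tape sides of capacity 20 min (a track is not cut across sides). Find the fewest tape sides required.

Total = 19 + 18 + 15 + 14 + 12 + 12 + 6 + 4 = 100 min.
Lower bound: ⌈100/20⌉ = 5 tape sides.
Also, 6 tracks each exceed 10 min, and no two of those can share a side, so at least 6 tape sides are needed.
A packing using 6 tape sides:
  side 1: 19 = 19
  side 2: 18 = 18
  side 3: 15 + 4 = 19
  side 4: 14 + 6 = 20
  side 5: 12 = 12
  side 6: 12 = 12
This matches the lower bound, so 6 is optimal.

6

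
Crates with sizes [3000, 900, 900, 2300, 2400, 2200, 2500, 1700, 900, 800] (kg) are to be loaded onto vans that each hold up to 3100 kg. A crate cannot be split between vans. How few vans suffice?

Total = 3000 + 2500 + 2400 + 2300 + 2200 + 1700 + 900 + 900 + 900 + 800 = 17600 kg.
Lower bound: ⌈17600/3100⌉ = 6 vans.
A packing using 7 vans:
  van 1: 3000 = 3000
  van 2: 2500 = 2500
  van 3: 2400 = 2400
  van 4: 2300 + 800 = 3100
  van 5: 2200 + 900 = 3100
  van 6: 1700 + 900 = 2600
  van 7: 900 = 900
No arrangement into 6 vans stays within capacity, so 7 is optimal.

7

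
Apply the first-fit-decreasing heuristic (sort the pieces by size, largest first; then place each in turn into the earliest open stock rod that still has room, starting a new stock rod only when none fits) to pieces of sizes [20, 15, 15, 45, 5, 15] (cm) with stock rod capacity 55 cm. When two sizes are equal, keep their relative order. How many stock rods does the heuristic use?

Sorted descending: 45, 20, 15, 15, 15, 5.
  45 → stock rod 1 (new)  [load 45/55]
  20 → stock rod 2 (new)  [load 20/55]
  15 → stock rod 2  [load 35/55]
  15 → stock rod 2  [load 50/55]
  15 → stock rod 3 (new)  [load 15/55]
  5 → stock rod 1  [load 50/55]
3 stock rods opened.

3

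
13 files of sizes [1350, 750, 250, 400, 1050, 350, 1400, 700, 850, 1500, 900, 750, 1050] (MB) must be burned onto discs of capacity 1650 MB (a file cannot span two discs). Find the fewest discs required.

Total = 1500 + 1400 + 1350 + 1050 + 1050 + 900 + 850 + 750 + 750 + 700 + 400 + 350 + 250 = 11300 MB.
Lower bound: ⌈11300/1650⌉ = 7 discs.
A packing using 8 discs:
  disc 1: 1500 = 1500
  disc 2: 1400 + 250 = 1650
  disc 3: 1350 = 1350
  disc 4: 1050 + 400 = 1450
  disc 5: 1050 + 350 = 1400
  disc 6: 900 + 750 = 1650
  disc 7: 850 + 750 = 1600
  disc 8: 700 = 700
No arrangement into 7 discs stays within capacity, so 8 is optimal.

8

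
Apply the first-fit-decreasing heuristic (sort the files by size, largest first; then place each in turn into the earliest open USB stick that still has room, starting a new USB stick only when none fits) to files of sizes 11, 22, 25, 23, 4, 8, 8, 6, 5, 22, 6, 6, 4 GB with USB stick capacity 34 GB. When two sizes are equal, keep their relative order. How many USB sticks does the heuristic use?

5

Sorted descending: 25, 23, 22, 22, 11, 8, 8, 6, 6, 6, 5, 4, 4.
  25 → USB stick 1 (new)  [load 25/34]
  23 → USB stick 2 (new)  [load 23/34]
  22 → USB stick 3 (new)  [load 22/34]
  22 → USB stick 4 (new)  [load 22/34]
  11 → USB stick 2  [load 34/34]
  8 → USB stick 1  [load 33/34]
  8 → USB stick 3  [load 30/34]
  6 → USB stick 4  [load 28/34]
  6 → USB stick 4  [load 34/34]
  6 → USB stick 5 (new)  [load 6/34]
  5 → USB stick 5  [load 11/34]
  4 → USB stick 3  [load 34/34]
  4 → USB stick 5  [load 15/34]
5 USB sticks opened.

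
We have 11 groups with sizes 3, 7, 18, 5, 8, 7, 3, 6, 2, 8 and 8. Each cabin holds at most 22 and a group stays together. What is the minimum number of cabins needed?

4

Total = 18 + 8 + 8 + 8 + 7 + 7 + 6 + 5 + 3 + 3 + 2 = 75.
Lower bound: ⌈75/22⌉ = 4 cabins.
A packing using 4 cabins:
  cabin 1: 18 + 3 = 21
  cabin 2: 8 + 8 + 6 = 22
  cabin 3: 8 + 7 + 7 = 22
  cabin 4: 5 + 3 + 2 = 10
This matches the lower bound, so 4 is optimal.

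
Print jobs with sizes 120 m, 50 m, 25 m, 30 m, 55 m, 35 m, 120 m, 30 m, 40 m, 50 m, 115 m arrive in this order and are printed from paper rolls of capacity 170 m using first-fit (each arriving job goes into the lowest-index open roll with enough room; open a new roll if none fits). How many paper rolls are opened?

  120 → roll 1 (new)  [load 120/170]
  50 → roll 1  [load 170/170]
  25 → roll 2 (new)  [load 25/170]
  30 → roll 2  [load 55/170]
  55 → roll 2  [load 110/170]
  35 → roll 2  [load 145/170]
  120 → roll 3 (new)  [load 120/170]
  30 → roll 3  [load 150/170]
  40 → roll 4 (new)  [load 40/170]
  50 → roll 4  [load 90/170]
  115 → roll 5 (new)  [load 115/170]
5 paper rolls opened.

5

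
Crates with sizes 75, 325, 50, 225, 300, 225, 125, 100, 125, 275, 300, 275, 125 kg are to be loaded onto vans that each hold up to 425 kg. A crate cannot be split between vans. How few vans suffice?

Total = 325 + 300 + 300 + 275 + 275 + 225 + 225 + 125 + 125 + 125 + 100 + 75 + 50 = 2525 kg.
Lower bound: ⌈2525/425⌉ = 6 vans.
Also, 7 crates each exceed 425/2 kg, and no two of those can share a van, so at least 7 vans are needed.
A packing using 7 vans:
  van 1: 325 + 100 = 425
  van 2: 300 + 125 = 425
  van 3: 300 + 125 = 425
  van 4: 275 + 125 = 400
  van 5: 275 + 75 + 50 = 400
  van 6: 225 = 225
  van 7: 225 = 225
This matches the lower bound, so 7 is optimal.

7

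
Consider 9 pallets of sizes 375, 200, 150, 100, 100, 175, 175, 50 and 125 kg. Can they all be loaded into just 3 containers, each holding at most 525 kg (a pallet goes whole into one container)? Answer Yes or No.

A valid assignment using 3 containers:
  container 1: 375 + 150 = 525
  container 2: 200 + 175 + 125 = 500
  container 3: 175 + 100 + 100 + 50 = 425
Every load is within 525 kg, so 3 containers suffice.

Yes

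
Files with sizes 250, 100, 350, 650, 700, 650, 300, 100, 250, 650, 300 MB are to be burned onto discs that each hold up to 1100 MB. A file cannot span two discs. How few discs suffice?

5

Total = 700 + 650 + 650 + 650 + 350 + 300 + 300 + 250 + 250 + 100 + 100 = 4300 MB.
Lower bound: ⌈4300/1100⌉ = 4 discs.
A packing using 5 discs:
  disc 1: 700 + 350 = 1050
  disc 2: 650 + 300 + 100 = 1050
  disc 3: 650 + 300 + 100 = 1050
  disc 4: 650 + 250 = 900
  disc 5: 250 = 250
No arrangement into 4 discs stays within capacity, so 5 is optimal.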